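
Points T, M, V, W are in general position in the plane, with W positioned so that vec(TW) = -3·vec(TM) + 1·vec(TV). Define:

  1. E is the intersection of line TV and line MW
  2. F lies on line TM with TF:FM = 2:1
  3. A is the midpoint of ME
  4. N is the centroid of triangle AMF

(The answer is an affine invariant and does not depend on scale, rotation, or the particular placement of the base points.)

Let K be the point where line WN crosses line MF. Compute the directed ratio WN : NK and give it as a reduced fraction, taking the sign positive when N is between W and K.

WN:NK = 23

Choose coordinates T = (0, 0), M = (1, 0), V = (0, 1), W = (-3, 1).
1. E is the intersection of line TV and line MW ⇒ E = (0, 1/4)
2. F lies on line TM with TF:FM = 2:1 ⇒ F = (2/3, 0)
3. A is the midpoint of ME ⇒ A = (1/2, 1/8)
4. N is the centroid of triangle AMF ⇒ N = (13/18, 1/24)
line WN meets MF at K = (61/69, 0)
N = W + t·(K−W) with t = 23/24, so WN:NK = 23/24:1/24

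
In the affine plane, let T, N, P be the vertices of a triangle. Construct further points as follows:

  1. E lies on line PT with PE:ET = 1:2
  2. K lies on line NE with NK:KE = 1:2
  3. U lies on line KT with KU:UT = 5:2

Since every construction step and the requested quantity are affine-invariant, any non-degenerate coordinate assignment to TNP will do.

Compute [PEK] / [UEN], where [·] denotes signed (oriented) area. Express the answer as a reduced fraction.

Choose coordinates T = (0, 0), N = (1, 0), P = (0, 1).
1. E lies on line PT with PE:ET = 1:2 ⇒ E = (0, 2/3)
2. K lies on line NE with NK:KE = 1:2 ⇒ K = (2/3, 2/9)
3. U lies on line KT with KU:UT = 5:2 ⇒ U = (4/21, 4/63)
2·[PEK] = 2/9, 2·[UEN] = -10/21
[PEK]:[UEN] = 2/9:-10/21 = -7/15

[PEK]:[UEN] = -7/15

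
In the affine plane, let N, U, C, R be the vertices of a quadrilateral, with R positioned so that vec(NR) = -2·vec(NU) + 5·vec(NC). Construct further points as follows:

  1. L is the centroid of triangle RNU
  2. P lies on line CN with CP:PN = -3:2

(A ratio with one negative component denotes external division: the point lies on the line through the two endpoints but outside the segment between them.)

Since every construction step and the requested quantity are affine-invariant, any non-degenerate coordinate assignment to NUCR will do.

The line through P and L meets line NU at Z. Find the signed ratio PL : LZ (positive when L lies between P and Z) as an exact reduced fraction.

PL:LZ = -11/5

Work in coordinates with N = (0, 0), U = (1, 0), C = (0, 1), R = (-2, 5).
1. L is the centroid of triangle RNU ⇒ L = (-1/3, 5/3)
2. P lies on line CN with CP:PN = -3:2 ⇒ P = (0, -2)
line PL meets NU at Z = (-2/11, 0)
L = P + t·(Z−P) with t = 11/6, so PL:LZ = 11/6:-5/6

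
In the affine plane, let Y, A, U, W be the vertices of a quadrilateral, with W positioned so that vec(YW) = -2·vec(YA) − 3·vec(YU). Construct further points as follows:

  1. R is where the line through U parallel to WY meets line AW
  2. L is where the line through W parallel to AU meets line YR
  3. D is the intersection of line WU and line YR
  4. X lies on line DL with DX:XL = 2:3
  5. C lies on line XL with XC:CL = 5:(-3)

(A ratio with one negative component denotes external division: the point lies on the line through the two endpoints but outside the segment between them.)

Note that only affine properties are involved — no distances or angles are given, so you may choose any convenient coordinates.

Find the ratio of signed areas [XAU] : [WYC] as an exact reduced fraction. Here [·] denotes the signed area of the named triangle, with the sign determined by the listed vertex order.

[XAU]:[WYC] = 54/17

Choose coordinates Y = (0, 0), A = (1, 0), U = (0, 1), W = (-2, -3).
1. R is where the line through U parallel to WY meets line AW ⇒ R = (-4, -5)
2. L is where the line through W parallel to AU meets line YR ⇒ L = (-20/9, -25/9)
3. D is the intersection of line WU and line YR ⇒ D = (-4/3, -5/3)
4. X lies on line DL with DX:XL = 2:3 ⇒ X = (-76/45, -19/9)
5. C lies on line XL with XC:CL = 5:(-3) ⇒ C = (-136/45, -34/9)
2·[XAU] = 24/5, 2·[WYC] = 68/45
[XAU]:[WYC] = 24/5:68/45 = 54/17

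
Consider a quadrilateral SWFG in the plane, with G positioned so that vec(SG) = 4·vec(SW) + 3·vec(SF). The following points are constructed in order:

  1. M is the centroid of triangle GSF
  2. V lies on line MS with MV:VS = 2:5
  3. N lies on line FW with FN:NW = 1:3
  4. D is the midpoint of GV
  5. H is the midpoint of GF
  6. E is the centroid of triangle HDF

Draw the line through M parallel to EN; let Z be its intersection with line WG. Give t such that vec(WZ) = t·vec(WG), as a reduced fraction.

Work in coordinates with S = (0, 0), W = (1, 0), F = (0, 1), G = (4, 3).
1. M is the centroid of triangle GSF ⇒ M = (4/3, 4/3)
2. V lies on line MS with MV:VS = 2:5 ⇒ V = (20/21, 20/21)
3. N lies on line FW with FN:NW = 1:3 ⇒ N = (1/4, 3/4)
4. D is the midpoint of GV ⇒ D = (52/21, 83/42)
5. H is the midpoint of GF ⇒ H = (2, 2)
6. E is the centroid of triangle HDF ⇒ E = (94/63, 209/126)
through M parallel to EN: direction (-313/252, -229/252); meets WG at Z = (425/84, 341/84)
Z = W + t·(G−W) with t = 341/252

t = 341/252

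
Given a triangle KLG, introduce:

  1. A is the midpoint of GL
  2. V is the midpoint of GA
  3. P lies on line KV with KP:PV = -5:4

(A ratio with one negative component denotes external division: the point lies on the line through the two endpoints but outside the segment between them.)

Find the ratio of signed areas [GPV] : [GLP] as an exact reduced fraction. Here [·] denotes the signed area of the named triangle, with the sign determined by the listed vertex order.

[GPV]:[GLP] = -1/4

Set K = (0, 0), L = (1, 0), G = (0, 1); any affine frame gives the same invariant.
1. A is the midpoint of GL ⇒ A = (1/2, 1/2)
2. V is the midpoint of GA ⇒ V = (1/4, 3/4)
3. P lies on line KV with KP:PV = -5:4 ⇒ P = (5/4, 15/4)
2·[GPV] = -1, 2·[GLP] = 4
[GPV]:[GLP] = -1:4 = -1/4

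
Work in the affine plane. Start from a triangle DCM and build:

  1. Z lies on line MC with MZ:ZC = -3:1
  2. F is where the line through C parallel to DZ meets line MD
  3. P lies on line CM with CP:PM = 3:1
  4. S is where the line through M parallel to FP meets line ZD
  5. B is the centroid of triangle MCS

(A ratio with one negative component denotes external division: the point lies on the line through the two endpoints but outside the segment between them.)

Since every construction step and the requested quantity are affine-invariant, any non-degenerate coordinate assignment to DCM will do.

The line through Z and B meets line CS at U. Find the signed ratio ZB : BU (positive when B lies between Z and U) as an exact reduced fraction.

Assign D = (0, 0), C = (1, 0), M = (0, 1) — the answer is frame-independent, so this choice is without loss of generality.
1. Z lies on line MC with MZ:ZC = -3:1 ⇒ Z = (3/2, -1/2)
2. F is where the line through C parallel to DZ meets line MD ⇒ F = (0, 1/3)
3. P lies on line CM with CP:PM = 3:1 ⇒ P = (1/4, 3/4)
4. S is where the line through M parallel to FP meets line ZD ⇒ S = (-1/2, 1/6)
5. B is the centroid of triangle MCS ⇒ B = (1/6, 7/18)
line ZB meets CS at U = (7/10, 1/30)
B = Z + t·(U−Z) with t = 5/3, so ZB:BU = 5/3:-2/3

ZB:BU = -5/2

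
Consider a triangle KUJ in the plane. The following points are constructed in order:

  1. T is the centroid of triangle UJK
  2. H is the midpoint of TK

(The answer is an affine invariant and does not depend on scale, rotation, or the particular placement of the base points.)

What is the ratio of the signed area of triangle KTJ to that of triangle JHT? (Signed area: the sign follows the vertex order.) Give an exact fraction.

[KTJ]:[JHT] = 2

Set K = (0, 0), U = (1, 0), J = (0, 1); any affine frame gives the same invariant.
1. T is the centroid of triangle UJK ⇒ T = (1/3, 1/3)
2. H is the midpoint of TK ⇒ H = (1/6, 1/6)
2·[KTJ] = 1/3, 2·[JHT] = 1/6
[KTJ]:[JHT] = 1/3:1/6 = 2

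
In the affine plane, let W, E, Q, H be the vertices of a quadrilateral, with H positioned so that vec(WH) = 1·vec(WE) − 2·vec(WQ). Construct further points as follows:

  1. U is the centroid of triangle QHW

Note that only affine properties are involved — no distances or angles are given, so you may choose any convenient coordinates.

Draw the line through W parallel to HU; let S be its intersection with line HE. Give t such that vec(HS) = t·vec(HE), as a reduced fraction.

t = -1/4

Assign W = (0, 0), E = (1, 0), Q = (0, 1), H = (1, -2) — the answer is frame-independent, so this choice is without loss of generality.
1. U is the centroid of triangle QHW ⇒ U = (1/3, -1/3)
through W parallel to HU: direction (-2/3, 5/3); meets HE at S = (1, -5/2)
S = H + t·(E−H) with t = -1/4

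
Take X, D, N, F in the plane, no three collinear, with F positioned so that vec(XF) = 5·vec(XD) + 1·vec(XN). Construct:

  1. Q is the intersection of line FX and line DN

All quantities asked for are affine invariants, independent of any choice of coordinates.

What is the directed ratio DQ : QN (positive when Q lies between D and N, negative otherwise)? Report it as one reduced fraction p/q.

DQ:QN = 1/5

Choose coordinates X = (0, 0), D = (1, 0), N = (0, 1), F = (5, 1).
1. Q is the intersection of line FX and line DN ⇒ Q = (5/6, 1/6)
Q = D + t·(N−D) with t = 1/6, so DQ:QN = t:(1−t) = 1/6:5/6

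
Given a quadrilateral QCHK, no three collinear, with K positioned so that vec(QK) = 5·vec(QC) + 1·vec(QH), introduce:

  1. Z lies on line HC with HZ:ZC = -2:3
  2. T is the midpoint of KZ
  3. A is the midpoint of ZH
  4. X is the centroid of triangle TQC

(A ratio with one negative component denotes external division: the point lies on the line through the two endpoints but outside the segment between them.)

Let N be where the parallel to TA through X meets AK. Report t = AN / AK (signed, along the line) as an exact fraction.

t = 4/3

Assign Q = (0, 0), C = (1, 0), H = (0, 1), K = (5, 1) — the answer is frame-independent, so this choice is without loss of generality.
1. Z lies on line HC with HZ:ZC = -2:3 ⇒ Z = (-2, 3)
2. T is the midpoint of KZ ⇒ T = (3/2, 2)
3. A is the midpoint of ZH ⇒ A = (-1, 2)
4. X is the centroid of triangle TQC ⇒ X = (5/6, 2/3)
through X parallel to TA: direction (-5/2, 0); meets AK at N = (7, 2/3)
N = A + t·(K−A) with t = 4/3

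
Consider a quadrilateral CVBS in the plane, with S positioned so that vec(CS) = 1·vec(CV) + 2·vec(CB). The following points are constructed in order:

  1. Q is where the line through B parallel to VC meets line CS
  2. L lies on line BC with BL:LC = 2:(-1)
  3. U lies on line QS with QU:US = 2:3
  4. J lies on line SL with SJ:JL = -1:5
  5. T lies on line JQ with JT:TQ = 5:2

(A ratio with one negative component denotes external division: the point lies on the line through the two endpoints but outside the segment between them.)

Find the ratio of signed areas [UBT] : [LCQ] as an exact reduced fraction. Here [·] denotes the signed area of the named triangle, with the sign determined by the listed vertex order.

[UBT]:[LCQ] = 9/70

Work in coordinates with C = (0, 0), V = (1, 0), B = (0, 1), S = (1, 2).
1. Q is where the line through B parallel to VC meets line CS ⇒ Q = (1/2, 1)
2. L lies on line BC with BL:LC = 2:(-1) ⇒ L = (0, -1)
3. U lies on line QS with QU:US = 2:3 ⇒ U = (7/10, 7/5)
4. J lies on line SL with SJ:JL = -1:5 ⇒ J = (5/4, 11/4)
5. T lies on line JQ with JT:TQ = 5:2 ⇒ T = (5/7, 3/2)
2·[UBT] = -9/140, 2·[LCQ] = -1/2
[UBT]:[LCQ] = -9/140:-1/2 = 9/70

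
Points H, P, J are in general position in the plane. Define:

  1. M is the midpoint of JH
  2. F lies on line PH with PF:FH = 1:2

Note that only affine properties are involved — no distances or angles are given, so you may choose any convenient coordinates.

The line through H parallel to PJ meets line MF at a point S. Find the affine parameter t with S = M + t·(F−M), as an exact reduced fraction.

t = -3

Assign H = (0, 0), P = (1, 0), J = (0, 1) — the answer is frame-independent, so this choice is without loss of generality.
1. M is the midpoint of JH ⇒ M = (0, 1/2)
2. F lies on line PH with PF:FH = 1:2 ⇒ F = (2/3, 0)
through H parallel to PJ: direction (-1, 1); meets MF at S = (-2, 2)
S = M + t·(F−M) with t = -3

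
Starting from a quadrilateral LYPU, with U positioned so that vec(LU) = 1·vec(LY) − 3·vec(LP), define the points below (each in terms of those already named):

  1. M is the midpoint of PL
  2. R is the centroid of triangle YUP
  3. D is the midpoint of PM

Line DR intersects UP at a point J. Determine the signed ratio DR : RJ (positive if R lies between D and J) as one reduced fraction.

Assign L = (0, 0), Y = (1, 0), P = (0, 1), U = (1, -3) — the answer is frame-independent, so this choice is without loss of generality.
1. M is the midpoint of PL ⇒ M = (0, 1/2)
2. R is the centroid of triangle YUP ⇒ R = (2/3, -2/3)
3. D is the midpoint of PM ⇒ D = (0, 3/4)
line DR meets UP at J = (2/15, 7/15)
R = D + t·(J−D) with t = 5, so DR:RJ = 5:-4

DR:RJ = -5/4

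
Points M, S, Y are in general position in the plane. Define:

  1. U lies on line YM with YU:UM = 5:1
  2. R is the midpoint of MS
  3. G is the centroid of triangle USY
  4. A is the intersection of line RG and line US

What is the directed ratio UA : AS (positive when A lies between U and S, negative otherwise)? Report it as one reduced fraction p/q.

UA:AS = 6/7

Assign M = (0, 0), S = (1, 0), Y = (0, 1) — the answer is frame-independent, so this choice is without loss of generality.
1. U lies on line YM with YU:UM = 5:1 ⇒ U = (0, 1/6)
2. R is the midpoint of MS ⇒ R = (1/2, 0)
3. G is the centroid of triangle USY ⇒ G = (1/3, 7/18)
4. A is the intersection of line RG and line US ⇒ A = (6/13, 7/78)
A = U + t·(S−U) with t = 6/13, so UA:AS = t:(1−t) = 6/13:7/13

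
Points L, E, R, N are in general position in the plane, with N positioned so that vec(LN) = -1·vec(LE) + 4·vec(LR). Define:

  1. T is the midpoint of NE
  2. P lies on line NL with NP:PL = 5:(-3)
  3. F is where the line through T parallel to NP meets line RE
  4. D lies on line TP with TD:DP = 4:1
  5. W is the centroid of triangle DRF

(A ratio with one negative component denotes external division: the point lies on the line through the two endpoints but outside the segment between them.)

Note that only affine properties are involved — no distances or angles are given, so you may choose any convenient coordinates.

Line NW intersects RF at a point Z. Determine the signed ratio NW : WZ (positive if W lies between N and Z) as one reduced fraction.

Work in coordinates with L = (0, 0), E = (1, 0), R = (0, 1), N = (-1, 4).
1. T is the midpoint of NE ⇒ T = (0, 2)
2. P lies on line NL with NP:PL = 5:(-3) ⇒ P = (3/2, -6)
3. F is where the line through T parallel to NP meets line RE ⇒ F = (1/3, 2/3)
4. D lies on line TP with TD:DP = 4:1 ⇒ D = (6/5, -22/5)
5. W is the centroid of triangle DRF ⇒ W = (23/45, -41/45)
line NW meets RF at Z = (-1/9, 10/9)
W = N + t·(Z−N) with t = 17/10, so NW:WZ = 17/10:-7/10

NW:WZ = -17/7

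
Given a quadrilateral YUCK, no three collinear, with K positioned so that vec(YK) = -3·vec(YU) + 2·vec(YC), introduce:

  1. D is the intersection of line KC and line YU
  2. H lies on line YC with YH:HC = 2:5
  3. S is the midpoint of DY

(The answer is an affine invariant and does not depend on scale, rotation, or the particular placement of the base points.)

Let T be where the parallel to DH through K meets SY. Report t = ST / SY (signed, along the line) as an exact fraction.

t = -11

Set Y = (0, 0), U = (1, 0), C = (0, 1), K = (-3, 2); any affine frame gives the same invariant.
1. D is the intersection of line KC and line YU ⇒ D = (3, 0)
2. H lies on line YC with YH:HC = 2:5 ⇒ H = (0, 2/7)
3. S is the midpoint of DY ⇒ S = (3/2, 0)
through K parallel to DH: direction (-3, 2/7); meets SY at T = (18, 0)
T = S + t·(Y−S) with t = -11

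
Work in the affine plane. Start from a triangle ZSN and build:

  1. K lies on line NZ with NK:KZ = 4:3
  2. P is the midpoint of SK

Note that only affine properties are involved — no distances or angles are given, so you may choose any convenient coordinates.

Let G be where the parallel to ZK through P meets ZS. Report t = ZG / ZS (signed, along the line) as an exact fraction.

Work in coordinates with Z = (0, 0), S = (1, 0), N = (0, 1).
1. K lies on line NZ with NK:KZ = 4:3 ⇒ K = (0, 3/7)
2. P is the midpoint of SK ⇒ P = (1/2, 3/14)
through P parallel to ZK: direction (0, 3/7); meets ZS at G = (1/2, 0)
G = Z + t·(S−Z) with t = 1/2

t = 1/2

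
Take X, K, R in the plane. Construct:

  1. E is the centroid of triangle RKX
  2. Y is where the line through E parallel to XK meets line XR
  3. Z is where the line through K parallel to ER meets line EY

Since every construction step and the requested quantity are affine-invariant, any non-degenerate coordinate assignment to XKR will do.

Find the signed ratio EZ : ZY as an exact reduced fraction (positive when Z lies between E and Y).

Set X = (0, 0), K = (1, 0), R = (0, 1); any affine frame gives the same invariant.
1. E is the centroid of triangle RKX ⇒ E = (1/3, 1/3)
2. Y is where the line through E parallel to XK meets line XR ⇒ Y = (0, 1/3)
3. Z is where the line through K parallel to ER meets line EY ⇒ Z = (5/6, 1/3)
Z = E + t·(Y−E) with t = -3/2, so EZ:ZY = t:(1−t) = -3/2:5/2

EZ:ZY = -3/5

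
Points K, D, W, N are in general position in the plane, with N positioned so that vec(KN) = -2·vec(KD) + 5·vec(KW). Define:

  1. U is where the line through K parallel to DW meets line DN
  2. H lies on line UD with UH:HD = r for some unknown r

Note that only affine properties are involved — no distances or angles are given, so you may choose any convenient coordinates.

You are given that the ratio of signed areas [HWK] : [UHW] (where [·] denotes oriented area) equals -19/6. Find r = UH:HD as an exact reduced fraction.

Work in coordinates with K = (0, 0), D = (1, 0), W = (0, 1), N = (-2, 5).
1. U is where the line through K parallel to DW meets line DN ⇒ U = (5/2, -5/2)
2. With UH:HD = r, write λ = r/(r+1) so H = U + λ·(D−U); H is affine-linear in λ
Every point depending on H is an affine combination of H and λ-independent points, so each such coordinate is linear in λ; the λ² term in each signed area is a multiple of (D−U)×(D−U) = 0, so 2·[HWK] and 2·[UHW] are each linear in λ. Evaluating at λ=0 and λ=1:
  2·[HWK] = -3/2·λ + 5/2,   2·[UHW] = λ
So [HWK]:[UHW] = (-3/2·λ + 5/2) / (λ). Setting this equal to -19/6:
  -3/2·λ + 5/2 = -19/6·(λ)  ⇒  λ = -3/2
Then r = λ/(1−λ) = (-3/2)/(5/2) = -3/5. Check: with r = -3/5, H = (19/4, -25/4) and [HWK]:[UHW] = -19/6 as required.

r = -3/5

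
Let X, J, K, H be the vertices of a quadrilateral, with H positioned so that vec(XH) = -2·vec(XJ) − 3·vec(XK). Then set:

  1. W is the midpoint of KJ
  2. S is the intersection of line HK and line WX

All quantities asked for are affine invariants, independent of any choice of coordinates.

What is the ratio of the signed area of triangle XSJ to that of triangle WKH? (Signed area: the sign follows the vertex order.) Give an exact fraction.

Set X = (0, 0), J = (1, 0), K = (0, 1), H = (-2, -3); any affine frame gives the same invariant.
1. W is the midpoint of KJ ⇒ W = (1/2, 1/2)
2. S is the intersection of line HK and line WX ⇒ S = (-1, -1)
2·[XSJ] = 1, 2·[WKH] = 3
[XSJ]:[WKH] = 1:3 = 1/3

[XSJ]:[WKH] = 1/3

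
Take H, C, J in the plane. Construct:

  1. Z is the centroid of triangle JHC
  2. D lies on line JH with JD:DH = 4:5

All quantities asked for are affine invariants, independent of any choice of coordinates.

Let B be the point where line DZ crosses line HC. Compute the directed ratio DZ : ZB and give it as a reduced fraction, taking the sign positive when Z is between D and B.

DZ:ZB = 2/3

Work in coordinates with H = (0, 0), C = (1, 0), J = (0, 1).
1. Z is the centroid of triangle JHC ⇒ Z = (1/3, 1/3)
2. D lies on line JH with JD:DH = 4:5 ⇒ D = (0, 5/9)
line DZ meets HC at B = (5/6, 0)
Z = D + t·(B−D) with t = 2/5, so DZ:ZB = 2/5:3/5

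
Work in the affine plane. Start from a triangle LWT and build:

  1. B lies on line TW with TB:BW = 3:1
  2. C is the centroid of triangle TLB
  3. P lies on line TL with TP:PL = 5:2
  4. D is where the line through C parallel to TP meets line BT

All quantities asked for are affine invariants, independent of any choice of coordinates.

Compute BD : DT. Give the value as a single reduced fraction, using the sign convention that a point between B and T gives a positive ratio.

BD:DT = 2

Set L = (0, 0), W = (1, 0), T = (0, 1); any affine frame gives the same invariant.
1. B lies on line TW with TB:BW = 3:1 ⇒ B = (3/4, 1/4)
2. C is the centroid of triangle TLB ⇒ C = (1/4, 5/12)
3. P lies on line TL with TP:PL = 5:2 ⇒ P = (0, 2/7)
4. D is where the line through C parallel to TP meets line BT ⇒ D = (1/4, 3/4)
D = B + t·(T−B) with t = 2/3, so BD:DT = t:(1−t) = 2/3:1/3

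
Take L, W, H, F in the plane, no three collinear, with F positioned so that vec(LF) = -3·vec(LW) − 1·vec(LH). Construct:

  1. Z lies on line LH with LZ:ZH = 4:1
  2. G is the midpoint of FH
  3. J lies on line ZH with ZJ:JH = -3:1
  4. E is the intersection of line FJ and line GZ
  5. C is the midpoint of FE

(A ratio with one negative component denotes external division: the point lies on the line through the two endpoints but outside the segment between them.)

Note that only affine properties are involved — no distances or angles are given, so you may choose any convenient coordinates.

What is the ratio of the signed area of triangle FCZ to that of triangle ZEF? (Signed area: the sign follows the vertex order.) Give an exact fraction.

[FCZ]:[ZEF] = -1/2

Set L = (0, 0), W = (1, 0), H = (0, 1), F = (-3, -1); any affine frame gives the same invariant.
1. Z lies on line LH with LZ:ZH = 4:1 ⇒ Z = (0, 4/5)
2. G is the midpoint of FH ⇒ G = (-3/2, 0)
3. J lies on line ZH with ZJ:JH = -3:1 ⇒ J = (0, 11/10)
4. E is the intersection of line FJ and line GZ ⇒ E = (-9/5, -4/25)
5. C is the midpoint of FE ⇒ C = (-12/5, -29/50)
2·[FCZ] = -9/50, 2·[ZEF] = 9/25
[FCZ]:[ZEF] = -9/50:9/25 = -1/2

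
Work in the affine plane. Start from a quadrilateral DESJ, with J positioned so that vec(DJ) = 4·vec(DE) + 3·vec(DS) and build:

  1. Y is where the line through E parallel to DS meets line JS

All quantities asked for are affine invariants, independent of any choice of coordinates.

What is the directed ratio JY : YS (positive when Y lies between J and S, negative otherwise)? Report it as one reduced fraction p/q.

JY:YS = 3

Set D = (0, 0), E = (1, 0), S = (0, 1), J = (4, 3); any affine frame gives the same invariant.
1. Y is where the line through E parallel to DS meets line JS ⇒ Y = (1, 3/2)
Y = J + t·(S−J) with t = 3/4, so JY:YS = t:(1−t) = 3/4:1/4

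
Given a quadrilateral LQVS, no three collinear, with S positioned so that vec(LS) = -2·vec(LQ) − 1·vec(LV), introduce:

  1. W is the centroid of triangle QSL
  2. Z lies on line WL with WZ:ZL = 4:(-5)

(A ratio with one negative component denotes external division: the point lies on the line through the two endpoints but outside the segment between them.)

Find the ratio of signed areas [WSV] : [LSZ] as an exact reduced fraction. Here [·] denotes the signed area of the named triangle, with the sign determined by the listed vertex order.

[WSV]:[LSZ] = -6/5

Set L = (0, 0), Q = (1, 0), V = (0, 1), S = (-2, -1); any affine frame gives the same invariant.
1. W is the centroid of triangle QSL ⇒ W = (-1/3, -1/3)
2. Z lies on line WL with WZ:ZL = 4:(-5) ⇒ Z = (-5/3, -5/3)
2·[WSV] = -2, 2·[LSZ] = 5/3
[WSV]:[LSZ] = -2:5/3 = -6/5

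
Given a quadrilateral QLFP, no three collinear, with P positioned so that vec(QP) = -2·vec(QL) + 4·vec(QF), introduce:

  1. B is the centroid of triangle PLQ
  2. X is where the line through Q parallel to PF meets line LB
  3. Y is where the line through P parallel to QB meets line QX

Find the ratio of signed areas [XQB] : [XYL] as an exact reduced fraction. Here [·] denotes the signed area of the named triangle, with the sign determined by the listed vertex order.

Set Q = (0, 0), L = (1, 0), F = (0, 1), P = (-2, 4); any affine frame gives the same invariant.
1. B is the centroid of triangle PLQ ⇒ B = (-1/3, 4/3)
2. X is where the line through Q parallel to PF meets line LB ⇒ X = (-2, 3)
3. Y is where the line through P parallel to QB meets line QX ⇒ Y = (-8/5, 12/5)
2·[XQB] = 5/3, 2·[XYL] = 3/5
[XQB]:[XYL] = 5/3:3/5 = 25/9

[XQB]:[XYL] = 25/9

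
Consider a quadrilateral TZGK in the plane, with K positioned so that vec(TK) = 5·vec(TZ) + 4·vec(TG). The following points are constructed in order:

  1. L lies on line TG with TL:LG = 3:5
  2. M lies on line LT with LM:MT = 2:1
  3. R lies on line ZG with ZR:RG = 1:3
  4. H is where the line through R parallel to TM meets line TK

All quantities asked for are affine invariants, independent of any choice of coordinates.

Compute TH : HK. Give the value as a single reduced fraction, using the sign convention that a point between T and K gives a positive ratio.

TH:HK = 3/17

Assign T = (0, 0), Z = (1, 0), G = (0, 1), K = (5, 4) — the answer is frame-independent, so this choice is without loss of generality.
1. L lies on line TG with TL:LG = 3:5 ⇒ L = (0, 3/8)
2. M lies on line LT with LM:MT = 2:1 ⇒ M = (0, 1/8)
3. R lies on line ZG with ZR:RG = 1:3 ⇒ R = (3/4, 1/4)
4. H is where the line through R parallel to TM meets line TK ⇒ H = (3/4, 3/5)
H = T + t·(K−T) with t = 3/20, so TH:HK = t:(1−t) = 3/20:17/20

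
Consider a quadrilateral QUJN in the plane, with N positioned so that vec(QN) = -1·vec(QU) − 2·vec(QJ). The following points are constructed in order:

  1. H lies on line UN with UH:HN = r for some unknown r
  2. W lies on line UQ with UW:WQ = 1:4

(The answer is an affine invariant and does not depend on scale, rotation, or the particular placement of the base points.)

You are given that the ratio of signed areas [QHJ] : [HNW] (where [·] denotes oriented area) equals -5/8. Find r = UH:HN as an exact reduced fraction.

r = 3/4

Set Q = (0, 0), U = (1, 0), J = (0, 1), N = (-1, -2); any affine frame gives the same invariant.
1. With UH:HN = r, write λ = r/(r+1) so H = U + λ·(N−U); H is affine-linear in λ
2. W lies on line UQ with UW:WQ = 1:4 ⇒ W = (4/5, 0)
Every point depending on H is an affine combination of H and λ-independent points, so each such coordinate is linear in λ; the λ² term in each signed area is a multiple of (N−U)×(N−U) = 0, so 2·[QHJ] and 2·[HNW] are each linear in λ. Evaluating at λ=0 and λ=1:
  2·[QHJ] = -2·λ + 1,   2·[HNW] = 2/5·λ − 2/5
So [QHJ]:[HNW] = (-2·λ + 1) / (2/5·λ − 2/5). Setting this equal to -5/8:
  -2·λ + 1 = -5/8·(2/5·λ − 2/5)  ⇒  λ = 3/7
Then r = λ/(1−λ) = (3/7)/(4/7) = 3/4. Check: with r = 3/4, H = (1/7, -6/7) and [QHJ]:[HNW] = -5/8 as required.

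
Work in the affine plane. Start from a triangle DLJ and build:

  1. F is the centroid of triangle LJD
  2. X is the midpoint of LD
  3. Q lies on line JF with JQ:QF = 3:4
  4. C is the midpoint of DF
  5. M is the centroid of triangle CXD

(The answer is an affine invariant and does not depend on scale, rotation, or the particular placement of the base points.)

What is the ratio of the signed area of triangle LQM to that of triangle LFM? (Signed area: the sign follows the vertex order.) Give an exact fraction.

Assign D = (0, 0), L = (1, 0), J = (0, 1) — the answer is frame-independent, so this choice is without loss of generality.
1. F is the centroid of triangle LJD ⇒ F = (1/3, 1/3)
2. X is the midpoint of LD ⇒ X = (1/2, 0)
3. Q lies on line JF with JQ:QF = 3:4 ⇒ Q = (1/7, 5/7)
4. C is the midpoint of DF ⇒ C = (1/6, 1/6)
5. M is the centroid of triangle CXD ⇒ M = (2/9, 1/18)
2·[LQM] = 32/63, 2·[LFM] = 2/9
[LQM]:[LFM] = 32/63:2/9 = 16/7

[LQM]:[LFM] = 16/7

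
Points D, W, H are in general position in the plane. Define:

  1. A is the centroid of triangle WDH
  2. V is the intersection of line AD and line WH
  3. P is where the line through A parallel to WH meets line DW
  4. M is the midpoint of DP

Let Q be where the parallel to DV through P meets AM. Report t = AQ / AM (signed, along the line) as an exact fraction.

t = 2

Work in coordinates with D = (0, 0), W = (1, 0), H = (0, 1).
1. A is the centroid of triangle WDH ⇒ A = (1/3, 1/3)
2. V is the intersection of line AD and line WH ⇒ V = (1/2, 1/2)
3. P is where the line through A parallel to WH meets line DW ⇒ P = (2/3, 0)
4. M is the midpoint of DP ⇒ M = (1/3, 0)
through P parallel to DV: direction (1/2, 1/2); meets AM at Q = (1/3, -1/3)
Q = A + t·(M−A) with t = 2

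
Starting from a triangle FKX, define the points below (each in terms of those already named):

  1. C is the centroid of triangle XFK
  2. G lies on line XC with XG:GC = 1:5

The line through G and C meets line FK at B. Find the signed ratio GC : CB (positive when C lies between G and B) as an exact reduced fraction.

GC:CB = 5/3

Assign F = (0, 0), K = (1, 0), X = (0, 1) — the answer is frame-independent, so this choice is without loss of generality.
1. C is the centroid of triangle XFK ⇒ C = (1/3, 1/3)
2. G lies on line XC with XG:GC = 1:5 ⇒ G = (1/18, 8/9)
line GC meets FK at B = (1/2, 0)
C = G + t·(B−G) with t = 5/8, so GC:CB = 5/8:3/8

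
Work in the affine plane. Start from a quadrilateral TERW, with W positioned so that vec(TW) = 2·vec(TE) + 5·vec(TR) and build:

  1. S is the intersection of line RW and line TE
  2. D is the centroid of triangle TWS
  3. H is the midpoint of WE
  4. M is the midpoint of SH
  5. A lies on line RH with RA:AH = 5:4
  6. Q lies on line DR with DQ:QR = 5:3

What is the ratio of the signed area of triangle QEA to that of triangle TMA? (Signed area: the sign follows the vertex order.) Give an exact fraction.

[QEA]:[TMA] = -41/4

Assign T = (0, 0), E = (1, 0), R = (0, 1), W = (2, 5) — the answer is frame-independent, so this choice is without loss of generality.
1. S is the intersection of line RW and line TE ⇒ S = (-1/2, 0)
2. D is the centroid of triangle TWS ⇒ D = (1/2, 5/3)
3. H is the midpoint of WE ⇒ H = (3/2, 5/2)
4. M is the midpoint of SH ⇒ M = (1/2, 5/4)
5. A lies on line RH with RA:AH = 5:4 ⇒ A = (5/6, 11/6)
6. Q lies on line DR with DQ:QR = 5:3 ⇒ Q = (3/16, 5/4)
2·[QEA] = 41/32, 2·[TMA] = -1/8
[QEA]:[TMA] = 41/32:-1/8 = -41/4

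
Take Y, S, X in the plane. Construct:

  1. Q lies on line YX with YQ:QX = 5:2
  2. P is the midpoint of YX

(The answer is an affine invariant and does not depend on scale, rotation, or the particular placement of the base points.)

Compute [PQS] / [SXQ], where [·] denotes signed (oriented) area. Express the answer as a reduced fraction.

Set Y = (0, 0), S = (1, 0), X = (0, 1); any affine frame gives the same invariant.
1. Q lies on line YX with YQ:QX = 5:2 ⇒ Q = (0, 5/7)
2. P is the midpoint of YX ⇒ P = (0, 1/2)
2·[PQS] = -3/14, 2·[SXQ] = 2/7
[PQS]:[SXQ] = -3/14:2/7 = -3/4

[PQS]:[SXQ] = -3/4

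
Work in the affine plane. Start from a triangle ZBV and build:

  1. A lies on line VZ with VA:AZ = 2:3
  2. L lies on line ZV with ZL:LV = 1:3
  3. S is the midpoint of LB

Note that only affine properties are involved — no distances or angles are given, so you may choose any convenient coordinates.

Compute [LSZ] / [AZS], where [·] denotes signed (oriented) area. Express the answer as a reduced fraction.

Set Z = (0, 0), B = (1, 0), V = (0, 1); any affine frame gives the same invariant.
1. A lies on line VZ with VA:AZ = 2:3 ⇒ A = (0, 3/5)
2. L lies on line ZV with ZL:LV = 1:3 ⇒ L = (0, 1/4)
3. S is the midpoint of LB ⇒ S = (1/2, 1/8)
2·[LSZ] = -1/8, 2·[AZS] = 3/10
[LSZ]:[AZS] = -1/8:3/10 = -5/12

[LSZ]:[AZS] = -5/12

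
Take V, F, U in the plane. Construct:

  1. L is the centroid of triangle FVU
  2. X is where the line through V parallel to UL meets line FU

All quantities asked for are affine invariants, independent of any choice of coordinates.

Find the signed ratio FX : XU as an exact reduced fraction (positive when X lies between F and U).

Work in coordinates with V = (0, 0), F = (1, 0), U = (0, 1).
1. L is the centroid of triangle FVU ⇒ L = (1/3, 1/3)
2. X is where the line through V parallel to UL meets line FU ⇒ X = (-1, 2)
X = F + t·(U−F) with t = 2, so FX:XU = t:(1−t) = 2:-1

FX:XU = -2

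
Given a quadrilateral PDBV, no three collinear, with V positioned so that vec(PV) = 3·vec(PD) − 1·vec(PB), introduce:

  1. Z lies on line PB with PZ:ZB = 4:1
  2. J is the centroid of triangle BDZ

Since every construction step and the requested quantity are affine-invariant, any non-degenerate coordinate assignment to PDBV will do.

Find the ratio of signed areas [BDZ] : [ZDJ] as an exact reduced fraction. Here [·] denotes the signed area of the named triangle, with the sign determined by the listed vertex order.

[BDZ]:[ZDJ] = -3

Choose coordinates P = (0, 0), D = (1, 0), B = (0, 1), V = (3, -1).
1. Z lies on line PB with PZ:ZB = 4:1 ⇒ Z = (0, 4/5)
2. J is the centroid of triangle BDZ ⇒ J = (1/3, 3/5)
2·[BDZ] = -1/5, 2·[ZDJ] = 1/15
[BDZ]:[ZDJ] = -1/5:1/15 = -3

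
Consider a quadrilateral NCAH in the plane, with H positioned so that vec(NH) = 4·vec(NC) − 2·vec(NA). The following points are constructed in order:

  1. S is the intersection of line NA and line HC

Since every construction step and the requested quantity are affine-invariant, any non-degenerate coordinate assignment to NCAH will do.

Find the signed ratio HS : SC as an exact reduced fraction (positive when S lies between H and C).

HS:SC = -4

Assign N = (0, 0), C = (1, 0), A = (0, 1), H = (4, -2) — the answer is frame-independent, so this choice is without loss of generality.
1. S is the intersection of line NA and line HC ⇒ S = (0, 2/3)
S = H + t·(C−H) with t = 4/3, so HS:SC = t:(1−t) = 4/3:-1/3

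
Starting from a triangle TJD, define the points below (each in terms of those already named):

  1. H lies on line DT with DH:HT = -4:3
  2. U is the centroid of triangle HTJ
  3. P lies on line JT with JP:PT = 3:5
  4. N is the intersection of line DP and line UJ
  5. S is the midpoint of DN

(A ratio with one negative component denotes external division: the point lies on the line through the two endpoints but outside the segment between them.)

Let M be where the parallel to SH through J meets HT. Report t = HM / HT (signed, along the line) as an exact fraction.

t = -133/75

Set T = (0, 0), J = (1, 0), D = (0, 1); any affine frame gives the same invariant.
1. H lies on line DT with DH:HT = -4:3 ⇒ H = (0, -3)
2. U is the centroid of triangle HTJ ⇒ U = (1/3, -1)
3. P lies on line JT with JP:PT = 3:5 ⇒ P = (5/8, 0)
4. N is the intersection of line DP and line UJ ⇒ N = (25/31, -9/31)
5. S is the midpoint of DN ⇒ S = (25/62, 11/31)
through J parallel to SH: direction (-25/62, -104/31); meets HT at M = (0, -208/25)
M = H + t·(T−H) with t = -133/75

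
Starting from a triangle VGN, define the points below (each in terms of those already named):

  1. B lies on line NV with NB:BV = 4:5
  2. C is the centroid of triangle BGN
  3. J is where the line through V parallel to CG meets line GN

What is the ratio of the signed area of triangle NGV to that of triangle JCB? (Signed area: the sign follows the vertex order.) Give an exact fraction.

[NGV]:[JCB] = -27/32

Assign V = (0, 0), G = (1, 0), N = (0, 1) — the answer is frame-independent, so this choice is without loss of generality.
1. B lies on line NV with NB:BV = 4:5 ⇒ B = (0, 5/9)
2. C is the centroid of triangle BGN ⇒ C = (1/3, 14/27)
3. J is where the line through V parallel to CG meets line GN ⇒ J = (9/2, -7/2)
2·[NGV] = -1, 2·[JCB] = 32/27
[NGV]:[JCB] = -1:32/27 = -27/32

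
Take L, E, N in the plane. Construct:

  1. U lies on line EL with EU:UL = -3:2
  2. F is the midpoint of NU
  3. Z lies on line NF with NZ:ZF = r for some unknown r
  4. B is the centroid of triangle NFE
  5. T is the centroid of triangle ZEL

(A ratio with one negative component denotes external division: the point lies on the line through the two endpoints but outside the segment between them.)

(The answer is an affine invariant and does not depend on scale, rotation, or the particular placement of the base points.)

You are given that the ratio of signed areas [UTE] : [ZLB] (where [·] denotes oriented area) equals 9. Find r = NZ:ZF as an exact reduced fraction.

Assign L = (0, 0), E = (1, 0), N = (0, 1) — the answer is frame-independent, so this choice is without loss of generality.
1. U lies on line EL with EU:UL = -3:2 ⇒ U = (-2, 0)
2. F is the midpoint of NU ⇒ F = (-1, 1/2)
3. With NZ:ZF = r, write λ = r/(r+1) so Z = N + λ·(F−N); Z is affine-linear in λ
4. B is the centroid of triangle NFE ⇒ B = (0, 1/2)
5. T is the centroid of triangle ZEL ⇒ T is an affine combination of earlier points and hence also affine-linear in λ
Every point depending on Z is an affine combination of Z and λ-independent points, so each such coordinate is linear in λ; the λ² term in each signed area is a multiple of (F−N)×(F−N) = 0, so 2·[UTE] and 2·[ZLB] are each linear in λ. Evaluating at λ=0 and λ=1:
  2·[UTE] = 1/2·λ − 1,   2·[ZLB] = 1/2·λ
So [UTE]:[ZLB] = (1/2·λ − 1) / (1/2·λ). Setting this equal to 9:
  1/2·λ − 1 = 9·(1/2·λ)  ⇒  λ = -1/4
Then r = λ/(1−λ) = (-1/4)/(5/4) = -1/5. Check: with r = -1/5, Z = (1/4, 9/8) and [UTE]:[ZLB] = 9 as required.

r = -1/5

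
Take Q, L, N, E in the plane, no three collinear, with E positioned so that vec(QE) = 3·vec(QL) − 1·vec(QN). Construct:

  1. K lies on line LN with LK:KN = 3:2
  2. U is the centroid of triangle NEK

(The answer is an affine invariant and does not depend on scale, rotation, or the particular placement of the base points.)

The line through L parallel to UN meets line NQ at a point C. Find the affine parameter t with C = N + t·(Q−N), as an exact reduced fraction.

t = 5/17

Work in coordinates with Q = (0, 0), L = (1, 0), N = (0, 1), E = (3, -1).
1. K lies on line LN with LK:KN = 3:2 ⇒ K = (2/5, 3/5)
2. U is the centroid of triangle NEK ⇒ U = (17/15, 1/5)
through L parallel to UN: direction (-17/15, 4/5); meets NQ at C = (0, 12/17)
C = N + t·(Q−N) with t = 5/17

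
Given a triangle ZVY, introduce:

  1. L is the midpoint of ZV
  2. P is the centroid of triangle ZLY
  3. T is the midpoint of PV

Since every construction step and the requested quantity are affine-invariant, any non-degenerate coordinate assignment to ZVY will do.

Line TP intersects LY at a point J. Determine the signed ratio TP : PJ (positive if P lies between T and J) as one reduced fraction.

Assign Z = (0, 0), V = (1, 0), Y = (0, 1) — the answer is frame-independent, so this choice is without loss of generality.
1. L is the midpoint of ZV ⇒ L = (1/2, 0)
2. P is the centroid of triangle ZLY ⇒ P = (1/6, 1/3)
3. T is the midpoint of PV ⇒ T = (7/12, 1/6)
line TP meets LY at J = (3/8, 1/4)
P = T + t·(J−T) with t = 2, so TP:PJ = 2:-1

TP:PJ = -2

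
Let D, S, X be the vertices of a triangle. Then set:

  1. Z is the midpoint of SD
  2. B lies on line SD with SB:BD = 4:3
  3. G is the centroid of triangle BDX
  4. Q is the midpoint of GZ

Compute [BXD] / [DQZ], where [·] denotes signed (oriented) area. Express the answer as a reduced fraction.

Work in coordinates with D = (0, 0), S = (1, 0), X = (0, 1).
1. Z is the midpoint of SD ⇒ Z = (1/2, 0)
2. B lies on line SD with SB:BD = 4:3 ⇒ B = (3/7, 0)
3. G is the centroid of triangle BDX ⇒ G = (1/7, 1/3)
4. Q is the midpoint of GZ ⇒ Q = (9/28, 1/6)
2·[BXD] = 3/7, 2·[DQZ] = -1/12
[BXD]:[DQZ] = 3/7:-1/12 = -36/7

[BXD]:[DQZ] = -36/7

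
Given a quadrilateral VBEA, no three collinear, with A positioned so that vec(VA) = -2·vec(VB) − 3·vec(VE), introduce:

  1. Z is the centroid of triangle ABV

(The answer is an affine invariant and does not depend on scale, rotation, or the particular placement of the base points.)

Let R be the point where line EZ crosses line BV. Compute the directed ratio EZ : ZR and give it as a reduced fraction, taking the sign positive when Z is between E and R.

Choose coordinates V = (0, 0), B = (1, 0), E = (0, 1), A = (-2, -3).
1. Z is the centroid of triangle ABV ⇒ Z = (-1/3, -1)
line EZ meets BV at R = (-1/6, 0)
Z = E + t·(R−E) with t = 2, so EZ:ZR = 2:-1

EZ:ZR = -2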